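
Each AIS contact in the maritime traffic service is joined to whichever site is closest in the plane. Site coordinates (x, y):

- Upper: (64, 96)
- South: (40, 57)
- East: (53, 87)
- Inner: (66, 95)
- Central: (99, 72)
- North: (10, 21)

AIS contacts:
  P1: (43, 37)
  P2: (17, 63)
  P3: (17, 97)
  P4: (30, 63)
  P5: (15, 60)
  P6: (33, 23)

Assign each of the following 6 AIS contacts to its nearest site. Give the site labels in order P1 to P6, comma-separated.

South, South, East, South, South, North

P1 → South (d²=409.00)
P2 → South (d²=565.00)
P3 → East (d²=1396.00)
P4 → South (d²=136.00)
P5 → South (d²=634.00)
P6 → North (d²=533.00)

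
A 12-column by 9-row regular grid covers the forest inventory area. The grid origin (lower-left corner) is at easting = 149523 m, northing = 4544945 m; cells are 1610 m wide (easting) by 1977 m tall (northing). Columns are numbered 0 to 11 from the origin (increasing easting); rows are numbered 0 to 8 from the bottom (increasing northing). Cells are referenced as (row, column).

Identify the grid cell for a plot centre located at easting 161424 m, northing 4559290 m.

Column index: ⌊(161424 − 149523) / 1610⌋ = ⌊7.392⌋ = 7
Row offset from origin: ⌊(4559290 − 4544945) / 1977⌋ = ⌊7.256⌋ = 7 → row 7

(7, 7)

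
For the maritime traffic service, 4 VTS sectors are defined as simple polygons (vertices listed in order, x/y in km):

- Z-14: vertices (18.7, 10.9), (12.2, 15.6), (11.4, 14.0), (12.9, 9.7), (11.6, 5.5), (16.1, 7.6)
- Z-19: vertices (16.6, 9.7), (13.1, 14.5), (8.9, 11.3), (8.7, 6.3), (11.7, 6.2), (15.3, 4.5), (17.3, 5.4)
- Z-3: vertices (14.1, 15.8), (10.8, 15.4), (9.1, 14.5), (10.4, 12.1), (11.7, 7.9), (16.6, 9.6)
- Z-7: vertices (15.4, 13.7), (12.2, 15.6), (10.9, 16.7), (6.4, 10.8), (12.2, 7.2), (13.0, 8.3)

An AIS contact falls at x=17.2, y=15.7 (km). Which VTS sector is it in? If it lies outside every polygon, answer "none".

none

Cast a ray rightward from (17.2, 15.7). For each polygon, the edges (by vertex number in listed order) whose endpoints lie on opposite sides of y = 15.7, where each meets that height, and whether that is right or left of the point:
Z-14: no edge straddles that height → 0 crossings.
Z-19: no edge straddles that height → 0 crossings.
Z-3: 1–2 at x≈13.27 (left), 6–1 at x≈14.14 (left) → 0 crossings.
Z-7: 2–3 at x≈12.08 (left), 3–4 at x≈10.14 (left) → 0 crossings.
All counts are even, so the point lies outside every listed polygon.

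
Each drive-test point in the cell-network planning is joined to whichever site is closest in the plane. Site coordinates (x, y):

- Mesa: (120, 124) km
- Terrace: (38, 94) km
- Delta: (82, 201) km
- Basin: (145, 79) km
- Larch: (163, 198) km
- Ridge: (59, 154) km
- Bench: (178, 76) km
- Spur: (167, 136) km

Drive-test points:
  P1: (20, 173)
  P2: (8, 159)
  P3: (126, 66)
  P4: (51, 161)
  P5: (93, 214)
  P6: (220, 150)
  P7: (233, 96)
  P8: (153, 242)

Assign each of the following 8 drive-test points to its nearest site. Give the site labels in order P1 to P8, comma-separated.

P1 → Ridge (d²=1882.00)
P2 → Ridge (d²=2626.00)
P3 → Basin (d²=530.00)
P4 → Ridge (d²=113.00)
P5 → Delta (d²=290.00)
P6 → Spur (d²=3005.00)
P7 → Bench (d²=3425.00)
P8 → Larch (d²=2036.00)

Ridge, Ridge, Basin, Ridge, Delta, Spur, Bench, Larch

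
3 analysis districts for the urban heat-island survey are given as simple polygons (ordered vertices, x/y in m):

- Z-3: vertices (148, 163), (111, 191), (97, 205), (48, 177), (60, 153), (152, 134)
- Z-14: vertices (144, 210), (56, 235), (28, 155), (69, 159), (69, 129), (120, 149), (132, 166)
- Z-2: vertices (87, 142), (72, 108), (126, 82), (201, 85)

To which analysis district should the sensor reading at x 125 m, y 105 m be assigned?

Cast a ray rightward from (125, 105). For each polygon, the edges (by vertex number in listed order) whose endpoints lie on opposite sides of y = 105, where each meets that height, and whether that is right or left of the point:
Z-3: no edge straddles that height → 0 crossings.
Z-14: no edge straddles that height → 0 crossings.
Z-2: 2–3 at x≈78.2 (left), 4–1 at x≈161.0 (right) → 1 crossing.
Only Z-2 has an odd count, so the point is inside Z-2.

Z-2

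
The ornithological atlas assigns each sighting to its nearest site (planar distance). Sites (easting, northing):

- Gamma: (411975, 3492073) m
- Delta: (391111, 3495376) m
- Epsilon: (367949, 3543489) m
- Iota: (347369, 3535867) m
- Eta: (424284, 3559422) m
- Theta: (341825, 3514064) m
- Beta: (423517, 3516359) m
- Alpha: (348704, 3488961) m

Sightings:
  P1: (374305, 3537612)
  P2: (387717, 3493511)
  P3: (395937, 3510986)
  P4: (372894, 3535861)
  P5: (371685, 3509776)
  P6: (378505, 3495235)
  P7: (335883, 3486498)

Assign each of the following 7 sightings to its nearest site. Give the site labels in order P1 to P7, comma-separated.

Epsilon, Delta, Delta, Epsilon, Delta, Delta, Alpha

P1 → Epsilon (d²=74937865.00)
P2 → Delta (d²=14997461.00)
P3 → Delta (d²=266962376.00)
P4 → Epsilon (d²=82639409.00)
P5 → Delta (d²=584729476.00)
P6 → Delta (d²=158931117.00)
P7 → Alpha (d²=170444410.00)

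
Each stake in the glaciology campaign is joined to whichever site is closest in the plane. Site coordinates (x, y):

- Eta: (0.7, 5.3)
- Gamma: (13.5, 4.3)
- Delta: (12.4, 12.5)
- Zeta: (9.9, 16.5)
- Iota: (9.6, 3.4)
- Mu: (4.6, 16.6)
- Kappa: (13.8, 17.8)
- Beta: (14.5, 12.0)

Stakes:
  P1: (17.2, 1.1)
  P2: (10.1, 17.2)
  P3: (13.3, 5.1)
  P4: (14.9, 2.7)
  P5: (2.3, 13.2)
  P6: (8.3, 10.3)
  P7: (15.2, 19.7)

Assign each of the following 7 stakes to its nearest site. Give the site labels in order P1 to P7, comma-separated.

P1 → Gamma (d²=23.93)
P2 → Zeta (d²=0.53)
P3 → Gamma (d²=0.68)
P4 → Gamma (d²=4.52)
P5 → Mu (d²=16.85)
P6 → Delta (d²=21.65)
P7 → Kappa (d²=5.57)

Gamma, Zeta, Gamma, Gamma, Mu, Delta, Kappa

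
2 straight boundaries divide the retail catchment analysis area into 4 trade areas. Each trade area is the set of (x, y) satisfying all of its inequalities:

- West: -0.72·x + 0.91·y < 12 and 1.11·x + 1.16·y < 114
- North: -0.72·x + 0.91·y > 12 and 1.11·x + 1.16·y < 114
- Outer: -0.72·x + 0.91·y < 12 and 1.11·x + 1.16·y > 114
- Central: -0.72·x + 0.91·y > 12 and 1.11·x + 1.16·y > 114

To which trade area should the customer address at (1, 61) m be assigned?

North

-0.72·1 + 0.91·61 = 54.790, which is > 12
1.11·1 + 1.16·61 = 71.870, which is < 114
This sign pattern matches North.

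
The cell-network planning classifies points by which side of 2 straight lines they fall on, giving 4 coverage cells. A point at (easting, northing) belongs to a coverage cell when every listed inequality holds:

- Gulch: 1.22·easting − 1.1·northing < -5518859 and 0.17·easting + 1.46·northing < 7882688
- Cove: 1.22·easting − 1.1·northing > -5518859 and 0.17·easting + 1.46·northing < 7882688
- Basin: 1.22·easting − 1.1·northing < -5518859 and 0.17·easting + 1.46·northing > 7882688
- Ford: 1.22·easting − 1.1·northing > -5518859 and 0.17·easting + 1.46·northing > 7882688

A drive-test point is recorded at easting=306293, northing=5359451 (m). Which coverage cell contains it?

1.22·306293 − 1.1·5359451 = -5521718.640, which is < -5518859
0.17·306293 + 1.46·5359451 = 7876868.270, which is < 7882688
This sign pattern matches Gulch.

Gulch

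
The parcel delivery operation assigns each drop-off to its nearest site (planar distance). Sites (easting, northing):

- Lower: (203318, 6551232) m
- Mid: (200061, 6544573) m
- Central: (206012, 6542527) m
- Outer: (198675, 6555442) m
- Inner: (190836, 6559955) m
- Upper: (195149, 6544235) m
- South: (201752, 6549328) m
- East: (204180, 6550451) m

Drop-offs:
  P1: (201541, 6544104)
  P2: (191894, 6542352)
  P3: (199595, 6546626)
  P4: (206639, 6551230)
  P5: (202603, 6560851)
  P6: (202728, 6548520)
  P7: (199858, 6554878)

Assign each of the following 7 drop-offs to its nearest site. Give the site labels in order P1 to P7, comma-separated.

P1 → Mid (d²=2410361.00)
P2 → Upper (d²=14140714.00)
P3 → Mid (d²=4431965.00)
P4 → East (d²=6653522.00)
P5 → Outer (d²=44686465.00)
P6 → South (d²=1605440.00)
P7 → Outer (d²=1717585.00)

Mid, Upper, Mid, East, Outer, South, Outer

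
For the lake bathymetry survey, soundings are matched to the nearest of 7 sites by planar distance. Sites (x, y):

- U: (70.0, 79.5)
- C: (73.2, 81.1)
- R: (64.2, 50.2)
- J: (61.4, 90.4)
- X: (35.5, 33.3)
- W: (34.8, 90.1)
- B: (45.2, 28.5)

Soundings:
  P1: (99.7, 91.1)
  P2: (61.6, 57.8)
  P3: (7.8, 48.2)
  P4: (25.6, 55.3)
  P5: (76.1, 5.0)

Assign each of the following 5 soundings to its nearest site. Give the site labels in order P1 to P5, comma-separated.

P1 → C (d²=802.25)
P2 → R (d²=64.52)
P3 → X (d²=989.30)
P4 → X (d²=582.01)
P5 → B (d²=1507.06)

C, R, X, X, B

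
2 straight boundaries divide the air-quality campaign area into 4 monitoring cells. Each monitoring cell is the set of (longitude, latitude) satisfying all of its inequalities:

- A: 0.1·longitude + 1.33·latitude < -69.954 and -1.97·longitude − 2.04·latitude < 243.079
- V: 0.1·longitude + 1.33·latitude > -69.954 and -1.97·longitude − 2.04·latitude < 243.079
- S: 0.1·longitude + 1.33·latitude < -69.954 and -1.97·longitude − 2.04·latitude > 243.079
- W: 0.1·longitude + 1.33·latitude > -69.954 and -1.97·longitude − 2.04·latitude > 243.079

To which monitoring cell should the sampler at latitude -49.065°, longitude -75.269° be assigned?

S

0.1·-75.269 + 1.33·-49.065 = -72.783, which is < -69.954
-1.97·-75.269 − 2.04·-49.065 = 248.373, which is > 243.079
This sign pattern matches S.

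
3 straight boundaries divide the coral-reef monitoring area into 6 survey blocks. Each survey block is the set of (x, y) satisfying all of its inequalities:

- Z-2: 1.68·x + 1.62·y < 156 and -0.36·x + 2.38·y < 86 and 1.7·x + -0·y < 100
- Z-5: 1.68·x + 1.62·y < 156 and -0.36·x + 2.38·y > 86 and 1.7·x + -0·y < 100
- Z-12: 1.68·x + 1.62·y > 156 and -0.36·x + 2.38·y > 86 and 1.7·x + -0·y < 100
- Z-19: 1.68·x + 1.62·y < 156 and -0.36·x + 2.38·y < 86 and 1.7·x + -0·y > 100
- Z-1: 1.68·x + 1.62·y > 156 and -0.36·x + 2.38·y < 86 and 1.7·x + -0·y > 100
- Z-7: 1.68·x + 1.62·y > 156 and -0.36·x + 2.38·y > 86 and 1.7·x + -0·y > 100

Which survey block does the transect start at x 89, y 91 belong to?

1.68·89 + 1.62·91 = 296.940, which is > 156
-0.36·89 + 2.38·91 = 184.540, which is > 86
1.7·89 + -0·91 = 151.300, which is > 100
This sign pattern matches Z-7.

Z-7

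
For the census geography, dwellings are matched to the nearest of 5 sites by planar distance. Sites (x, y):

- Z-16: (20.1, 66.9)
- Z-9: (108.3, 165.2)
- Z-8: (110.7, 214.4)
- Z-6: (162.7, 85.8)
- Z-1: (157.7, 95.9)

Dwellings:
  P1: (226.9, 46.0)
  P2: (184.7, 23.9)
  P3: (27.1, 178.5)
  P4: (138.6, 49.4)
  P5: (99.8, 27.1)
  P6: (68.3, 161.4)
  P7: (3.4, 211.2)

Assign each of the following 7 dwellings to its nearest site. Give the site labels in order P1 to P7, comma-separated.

P1 → Z-6 (d²=5705.68)
P2 → Z-6 (d²=4315.61)
P3 → Z-9 (d²=6770.33)
P4 → Z-6 (d²=1905.77)
P5 → Z-6 (d²=7402.10)
P6 → Z-9 (d²=1614.44)
P7 → Z-8 (d²=11523.53)

Z-6, Z-6, Z-9, Z-6, Z-6, Z-9, Z-8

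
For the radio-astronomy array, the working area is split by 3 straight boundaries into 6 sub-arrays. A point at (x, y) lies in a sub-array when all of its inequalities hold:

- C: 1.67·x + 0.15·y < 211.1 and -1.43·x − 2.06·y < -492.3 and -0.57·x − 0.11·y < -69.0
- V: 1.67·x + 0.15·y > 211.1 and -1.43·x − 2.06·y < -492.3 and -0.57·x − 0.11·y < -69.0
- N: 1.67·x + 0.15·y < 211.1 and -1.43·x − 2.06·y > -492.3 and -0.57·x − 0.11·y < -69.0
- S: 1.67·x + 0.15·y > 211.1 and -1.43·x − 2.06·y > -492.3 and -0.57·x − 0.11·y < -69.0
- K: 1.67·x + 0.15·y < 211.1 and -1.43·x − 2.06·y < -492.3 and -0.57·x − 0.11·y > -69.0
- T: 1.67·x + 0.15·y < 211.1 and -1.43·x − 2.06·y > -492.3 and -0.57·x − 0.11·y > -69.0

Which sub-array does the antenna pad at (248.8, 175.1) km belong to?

V

1.67·248.8 + 0.15·175.1 = 441.761, which is > 211.1
-1.43·248.8 − 2.06·175.1 = -716.490, which is < -492.3
-0.57·248.8 − 0.11·175.1 = -161.077, which is < -69.0
This sign pattern matches V.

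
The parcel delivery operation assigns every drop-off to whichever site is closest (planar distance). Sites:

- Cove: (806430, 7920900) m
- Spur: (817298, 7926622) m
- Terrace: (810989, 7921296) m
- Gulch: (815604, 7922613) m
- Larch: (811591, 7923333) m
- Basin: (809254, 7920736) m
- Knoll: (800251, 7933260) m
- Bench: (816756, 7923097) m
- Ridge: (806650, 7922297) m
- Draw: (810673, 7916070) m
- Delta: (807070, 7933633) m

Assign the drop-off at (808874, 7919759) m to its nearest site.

Squared distances to each site:
Cove: 7275017.000; Spur: 118064545.000; Terrace: 6835594.000; Gulch: 53438216.000; Larch: 20155565.000; Basin: 1098929.000; Knoll: 256633130.000; Bench: 73268168.000; Ridge: 11387620.000; Draw: 16845122.000; Delta: 195742292.000.
Minimum at Basin.

Basin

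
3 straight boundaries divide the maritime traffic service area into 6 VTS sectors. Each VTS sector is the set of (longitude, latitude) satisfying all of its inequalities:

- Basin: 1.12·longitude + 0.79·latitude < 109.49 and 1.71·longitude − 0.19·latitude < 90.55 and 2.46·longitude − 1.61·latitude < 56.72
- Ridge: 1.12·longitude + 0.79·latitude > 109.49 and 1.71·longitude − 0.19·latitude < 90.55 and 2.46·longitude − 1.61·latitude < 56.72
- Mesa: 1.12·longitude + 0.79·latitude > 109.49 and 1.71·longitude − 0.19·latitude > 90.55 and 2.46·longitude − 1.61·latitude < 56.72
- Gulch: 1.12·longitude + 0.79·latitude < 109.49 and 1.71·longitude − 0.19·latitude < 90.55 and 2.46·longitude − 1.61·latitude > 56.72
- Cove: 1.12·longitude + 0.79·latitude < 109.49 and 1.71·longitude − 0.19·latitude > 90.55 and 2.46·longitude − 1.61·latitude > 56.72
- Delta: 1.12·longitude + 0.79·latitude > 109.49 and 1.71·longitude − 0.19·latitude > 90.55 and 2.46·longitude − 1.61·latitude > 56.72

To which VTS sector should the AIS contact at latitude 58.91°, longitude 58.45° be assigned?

1.12·58.45 + 0.79·58.91 = 112.003, which is > 109.49
1.71·58.45 − 0.19·58.91 = 88.757, which is < 90.55
2.46·58.45 − 1.61·58.91 = 48.942, which is < 56.72
This sign pattern matches Ridge.

Ridge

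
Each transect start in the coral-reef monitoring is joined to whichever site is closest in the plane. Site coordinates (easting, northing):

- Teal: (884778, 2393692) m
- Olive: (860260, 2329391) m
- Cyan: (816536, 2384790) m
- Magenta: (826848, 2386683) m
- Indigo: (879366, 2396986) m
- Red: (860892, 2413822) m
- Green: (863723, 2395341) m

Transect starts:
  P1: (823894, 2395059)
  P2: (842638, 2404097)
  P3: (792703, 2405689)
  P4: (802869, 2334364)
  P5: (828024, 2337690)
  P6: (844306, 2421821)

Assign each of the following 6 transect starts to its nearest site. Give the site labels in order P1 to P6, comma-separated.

Magenta, Red, Cyan, Cyan, Olive, Red

P1 → Magenta (d²=78883492.00)
P2 → Red (d²=427784141.00)
P3 → Cyan (d²=1004780090.00)
P4 → Cyan (d²=2729568365.00)
P5 → Olive (d²=1108033097.00)
P6 → Red (d²=339079397.00)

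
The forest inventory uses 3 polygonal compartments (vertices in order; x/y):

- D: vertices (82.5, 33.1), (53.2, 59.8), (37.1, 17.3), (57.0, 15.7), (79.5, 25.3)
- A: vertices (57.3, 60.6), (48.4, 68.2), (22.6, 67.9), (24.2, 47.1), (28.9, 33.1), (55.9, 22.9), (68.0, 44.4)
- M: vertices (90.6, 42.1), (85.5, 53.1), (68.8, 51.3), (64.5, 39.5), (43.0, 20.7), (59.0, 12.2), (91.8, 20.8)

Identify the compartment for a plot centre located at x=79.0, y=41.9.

Cast a ray rightward from (79.0, 41.9). For each polygon, the edges (by vertex number in listed order) whose endpoints lie on opposite sides of y = 41.9, where each meets that height, and whether that is right or left of the point:
D: 1–2 at x≈72.84 (left), 2–3 at x≈46.42 (left) → 0 crossings.
A: 4–5 at x≈25.95 (left), 6–7 at x≈66.59 (left) → 0 crossings.
M: 3–4 at x≈65.37 (left), 7–1 at x≈90.61 (right) → 1 crossing.
Only M has an odd count, so the point is inside M.

M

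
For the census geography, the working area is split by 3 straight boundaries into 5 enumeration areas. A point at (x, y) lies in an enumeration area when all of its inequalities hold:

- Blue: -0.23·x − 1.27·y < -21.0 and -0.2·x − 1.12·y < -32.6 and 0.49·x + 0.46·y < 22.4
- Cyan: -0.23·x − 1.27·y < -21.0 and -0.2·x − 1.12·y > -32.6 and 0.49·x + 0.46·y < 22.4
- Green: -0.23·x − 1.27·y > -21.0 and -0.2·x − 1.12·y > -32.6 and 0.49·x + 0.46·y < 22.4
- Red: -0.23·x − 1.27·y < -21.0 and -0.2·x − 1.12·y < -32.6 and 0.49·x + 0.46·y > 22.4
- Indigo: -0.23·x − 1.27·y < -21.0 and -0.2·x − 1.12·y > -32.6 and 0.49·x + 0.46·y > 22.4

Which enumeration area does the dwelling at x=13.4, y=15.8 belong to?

-0.23·13.4 − 1.27·15.8 = -23.148, which is < -21.0
-0.2·13.4 − 1.12·15.8 = -20.376, which is > -32.6
0.49·13.4 + 0.46·15.8 = 13.834, which is < 22.4
This sign pattern matches Cyan.

Cyan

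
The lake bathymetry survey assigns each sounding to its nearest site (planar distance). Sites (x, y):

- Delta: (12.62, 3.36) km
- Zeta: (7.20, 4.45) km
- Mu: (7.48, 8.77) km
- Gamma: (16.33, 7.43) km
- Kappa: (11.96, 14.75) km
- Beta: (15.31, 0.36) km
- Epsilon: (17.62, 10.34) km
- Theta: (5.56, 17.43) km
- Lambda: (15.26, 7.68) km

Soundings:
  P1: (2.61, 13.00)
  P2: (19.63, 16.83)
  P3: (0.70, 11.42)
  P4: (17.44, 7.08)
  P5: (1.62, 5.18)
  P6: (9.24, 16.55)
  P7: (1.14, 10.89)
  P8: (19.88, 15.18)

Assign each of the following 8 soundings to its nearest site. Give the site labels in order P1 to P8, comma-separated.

Theta, Epsilon, Mu, Gamma, Zeta, Kappa, Mu, Epsilon

P1 → Theta (d²=28.33)
P2 → Epsilon (d²=46.16)
P3 → Mu (d²=52.99)
P4 → Gamma (d²=1.35)
P5 → Zeta (d²=31.67)
P6 → Kappa (d²=10.64)
P7 → Mu (d²=44.69)
P8 → Epsilon (d²=28.53)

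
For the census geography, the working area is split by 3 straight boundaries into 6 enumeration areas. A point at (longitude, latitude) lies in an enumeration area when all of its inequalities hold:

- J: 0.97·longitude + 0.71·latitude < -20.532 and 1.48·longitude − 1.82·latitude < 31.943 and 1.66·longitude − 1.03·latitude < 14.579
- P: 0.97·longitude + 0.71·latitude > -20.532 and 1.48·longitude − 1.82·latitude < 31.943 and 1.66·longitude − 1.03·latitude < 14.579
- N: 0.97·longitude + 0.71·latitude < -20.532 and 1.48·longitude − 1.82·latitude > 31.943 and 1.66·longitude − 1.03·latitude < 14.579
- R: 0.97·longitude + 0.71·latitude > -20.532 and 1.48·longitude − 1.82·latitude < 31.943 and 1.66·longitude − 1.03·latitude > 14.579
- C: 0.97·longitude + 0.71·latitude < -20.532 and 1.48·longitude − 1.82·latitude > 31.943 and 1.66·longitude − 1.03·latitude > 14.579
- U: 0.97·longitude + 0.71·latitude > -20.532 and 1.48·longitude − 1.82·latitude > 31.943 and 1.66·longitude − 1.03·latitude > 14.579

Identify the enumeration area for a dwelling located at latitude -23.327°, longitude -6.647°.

N

0.97·-6.647 + 0.71·-23.327 = -23.010, which is < -20.532
1.48·-6.647 − 1.82·-23.327 = 32.618, which is > 31.943
1.66·-6.647 − 1.03·-23.327 = 12.993, which is < 14.579
This sign pattern matches N.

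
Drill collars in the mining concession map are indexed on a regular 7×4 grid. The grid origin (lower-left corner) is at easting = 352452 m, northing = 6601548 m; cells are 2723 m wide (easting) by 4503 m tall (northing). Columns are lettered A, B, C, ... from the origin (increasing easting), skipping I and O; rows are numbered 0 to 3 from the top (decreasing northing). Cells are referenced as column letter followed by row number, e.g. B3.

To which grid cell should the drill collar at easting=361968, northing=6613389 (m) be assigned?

D1

Column index: ⌊(361968 − 352452) / 2723⌋ = ⌊3.495⌋ = 3 → column D
Row offset from origin: ⌊(6613389 − 6601548) / 4503⌋ = ⌊2.630⌋ = 2 → row 1 (counted from top)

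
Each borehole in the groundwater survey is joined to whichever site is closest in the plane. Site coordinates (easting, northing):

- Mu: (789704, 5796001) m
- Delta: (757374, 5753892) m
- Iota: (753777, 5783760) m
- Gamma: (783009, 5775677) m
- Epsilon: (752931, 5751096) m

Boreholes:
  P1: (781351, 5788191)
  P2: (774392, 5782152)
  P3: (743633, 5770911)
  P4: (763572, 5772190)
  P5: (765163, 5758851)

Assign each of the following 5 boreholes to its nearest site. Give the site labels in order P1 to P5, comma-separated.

P1 → Mu (d²=130768709.00)
P2 → Gamma (d²=116178314.00)
P3 → Iota (d²=267997537.00)
P4 → Iota (d²=229806925.00)
P5 → Delta (d²=85260202.00)

Mu, Gamma, Iota, Iota, Delta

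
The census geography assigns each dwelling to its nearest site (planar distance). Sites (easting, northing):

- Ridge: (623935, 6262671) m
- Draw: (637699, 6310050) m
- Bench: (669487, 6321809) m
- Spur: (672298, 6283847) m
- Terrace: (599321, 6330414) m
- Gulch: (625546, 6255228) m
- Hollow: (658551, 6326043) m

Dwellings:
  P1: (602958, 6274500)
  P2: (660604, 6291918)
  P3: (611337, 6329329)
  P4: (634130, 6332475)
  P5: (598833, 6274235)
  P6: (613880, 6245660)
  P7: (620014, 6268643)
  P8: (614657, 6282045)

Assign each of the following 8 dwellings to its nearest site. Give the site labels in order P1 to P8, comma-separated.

P1 → Ridge (d²=579959770.00)
P2 → Spur (d²=201890677.00)
P3 → Terrace (d²=145561481.00)
P4 → Draw (d²=515618386.00)
P5 → Ridge (d²=763836500.00)
P6 → Gulch (d²=227642180.00)
P7 → Ridge (d²=51039025.00)
P8 → Ridge (d²=461433160.00)

Ridge, Spur, Terrace, Draw, Ridge, Gulch, Ridge, Ridge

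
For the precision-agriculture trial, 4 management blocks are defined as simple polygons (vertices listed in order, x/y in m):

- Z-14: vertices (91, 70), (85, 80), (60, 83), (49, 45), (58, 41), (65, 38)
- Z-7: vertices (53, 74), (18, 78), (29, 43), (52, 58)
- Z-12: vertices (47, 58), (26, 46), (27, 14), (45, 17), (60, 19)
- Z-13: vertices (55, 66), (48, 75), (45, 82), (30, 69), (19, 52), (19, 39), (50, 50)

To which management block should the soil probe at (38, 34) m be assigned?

Cast a ray rightward from (38, 34). For each polygon, the edges (by vertex number in listed order) whose endpoints lie on opposite sides of y = 34, where each meets that height, and whether that is right or left of the point:
Z-14: no edge straddles that height → 0 crossings.
Z-7: no edge straddles that height → 0 crossings.
Z-12: 2–3 at x≈26.4 (left), 5–1 at x≈55.0 (right) → 1 crossing.
Z-13: no edge straddles that height → 0 crossings.
Only Z-12 has an odd count, so the point is inside Z-12.

Z-12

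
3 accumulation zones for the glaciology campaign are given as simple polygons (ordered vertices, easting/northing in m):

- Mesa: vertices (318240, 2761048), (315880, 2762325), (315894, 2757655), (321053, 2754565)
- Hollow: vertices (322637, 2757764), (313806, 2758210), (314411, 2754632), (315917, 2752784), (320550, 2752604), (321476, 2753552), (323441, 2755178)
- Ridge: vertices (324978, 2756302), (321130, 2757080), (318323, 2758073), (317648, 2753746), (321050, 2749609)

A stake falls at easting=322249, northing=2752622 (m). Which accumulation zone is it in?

Cast a ray rightward from (322249, 2752622). For each polygon, the edges (by vertex number in listed order) whose endpoints lie on opposite sides of northing = 2752622, where each meets that height, and whether that is right or left of the point:
Mesa: no edge straddles that height → 0 crossings.
Hollow: 4–5 at easting≈320086.7 (left), 5–6 at easting≈320567.6 (left) → 0 crossings.
Ridge: 4–5 at easting≈318572.3 (left), 5–1 at easting≈322818.3 (right) → 1 crossing.
Only Ridge has an odd count, so the point is inside Ridge.

Ridge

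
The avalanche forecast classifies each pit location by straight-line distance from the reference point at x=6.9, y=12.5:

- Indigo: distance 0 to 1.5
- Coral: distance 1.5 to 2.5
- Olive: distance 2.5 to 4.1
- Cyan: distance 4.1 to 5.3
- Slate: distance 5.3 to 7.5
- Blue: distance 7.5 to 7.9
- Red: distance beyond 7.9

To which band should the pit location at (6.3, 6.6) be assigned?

Slate

Distance = √((6.3−6.9)² + (6.6−12.5)²) = √(0.360 + 34.810) = 5.930.
5.3 ≤ 5.930 < 7.5 → Slate.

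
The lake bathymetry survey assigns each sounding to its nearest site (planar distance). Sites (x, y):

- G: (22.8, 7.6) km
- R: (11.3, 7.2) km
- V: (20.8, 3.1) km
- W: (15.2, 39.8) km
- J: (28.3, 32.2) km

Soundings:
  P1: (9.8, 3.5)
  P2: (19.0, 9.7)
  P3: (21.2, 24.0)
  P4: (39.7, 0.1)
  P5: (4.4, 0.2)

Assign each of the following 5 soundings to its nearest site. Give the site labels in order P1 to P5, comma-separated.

P1 → R (d²=15.94)
P2 → G (d²=18.85)
P3 → J (d²=117.65)
P4 → G (d²=341.86)
P5 → R (d²=96.61)

R, G, J, G, R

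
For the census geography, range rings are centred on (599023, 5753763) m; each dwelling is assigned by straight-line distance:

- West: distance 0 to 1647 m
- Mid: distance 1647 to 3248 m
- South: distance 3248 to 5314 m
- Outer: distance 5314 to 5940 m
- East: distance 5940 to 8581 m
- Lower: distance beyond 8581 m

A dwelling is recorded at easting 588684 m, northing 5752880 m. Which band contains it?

Distance = √((588684−599023)² + (5752880−5753763)²) = √(106894921.000 + 779689.000) = 10376.638 m.
8581 ≤ 10376.638 < ∞ → Lower.

Lower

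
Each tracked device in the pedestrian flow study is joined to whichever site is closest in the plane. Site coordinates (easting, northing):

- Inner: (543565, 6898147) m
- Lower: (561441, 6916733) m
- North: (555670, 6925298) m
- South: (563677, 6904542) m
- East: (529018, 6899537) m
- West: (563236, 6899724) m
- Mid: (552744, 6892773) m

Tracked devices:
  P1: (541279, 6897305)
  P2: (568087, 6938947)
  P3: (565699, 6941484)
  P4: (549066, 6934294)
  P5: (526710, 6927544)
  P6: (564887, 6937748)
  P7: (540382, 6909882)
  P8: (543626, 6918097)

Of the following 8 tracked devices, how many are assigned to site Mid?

P1 → Inner
P2 → North
P3 → North
P4 → North
P5 → East
P6 → North
P7 → Inner
P8 → North
0 of the 8 go to Mid.

0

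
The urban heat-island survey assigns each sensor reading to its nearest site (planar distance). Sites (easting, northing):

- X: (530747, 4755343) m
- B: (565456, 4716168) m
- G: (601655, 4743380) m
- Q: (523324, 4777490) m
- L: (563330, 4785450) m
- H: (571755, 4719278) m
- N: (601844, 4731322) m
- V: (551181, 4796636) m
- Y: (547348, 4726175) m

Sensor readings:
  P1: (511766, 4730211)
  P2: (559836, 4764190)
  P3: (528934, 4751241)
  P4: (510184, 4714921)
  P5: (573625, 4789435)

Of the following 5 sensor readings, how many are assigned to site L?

2

P1 → X
P2 → L
P3 → X
P4 → Y
P5 → L
2 of the 5 go to L.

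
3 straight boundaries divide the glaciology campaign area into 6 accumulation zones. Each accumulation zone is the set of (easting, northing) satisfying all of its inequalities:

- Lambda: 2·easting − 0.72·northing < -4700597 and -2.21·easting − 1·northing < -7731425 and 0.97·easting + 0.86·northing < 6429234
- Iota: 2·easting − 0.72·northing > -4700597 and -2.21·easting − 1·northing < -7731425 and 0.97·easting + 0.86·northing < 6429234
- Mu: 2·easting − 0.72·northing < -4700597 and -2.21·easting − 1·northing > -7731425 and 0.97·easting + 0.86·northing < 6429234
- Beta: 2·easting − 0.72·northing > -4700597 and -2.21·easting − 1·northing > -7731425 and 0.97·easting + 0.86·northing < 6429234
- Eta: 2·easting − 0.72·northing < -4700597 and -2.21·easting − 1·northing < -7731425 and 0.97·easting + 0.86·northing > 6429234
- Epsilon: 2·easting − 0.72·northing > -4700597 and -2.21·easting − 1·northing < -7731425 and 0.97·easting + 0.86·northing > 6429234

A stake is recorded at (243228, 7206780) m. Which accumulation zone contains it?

Eta

2·243228 − 0.72·7206780 = -4702425.600, which is < -4700597
-2.21·243228 − 1·7206780 = -7744313.880, which is < -7731425
0.97·243228 + 0.86·7206780 = 6433761.960, which is > 6429234
This sign pattern matches Eta.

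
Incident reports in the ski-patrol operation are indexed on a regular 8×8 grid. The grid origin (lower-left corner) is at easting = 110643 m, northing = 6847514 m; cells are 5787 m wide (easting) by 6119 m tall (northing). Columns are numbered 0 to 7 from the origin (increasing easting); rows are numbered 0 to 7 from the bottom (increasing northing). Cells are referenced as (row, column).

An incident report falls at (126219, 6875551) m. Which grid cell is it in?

(4, 2)

Column index: ⌊(126219 − 110643) / 5787⌋ = ⌊2.692⌋ = 2
Row offset from origin: ⌊(6875551 − 6847514) / 6119⌋ = ⌊4.582⌋ = 4 → row 4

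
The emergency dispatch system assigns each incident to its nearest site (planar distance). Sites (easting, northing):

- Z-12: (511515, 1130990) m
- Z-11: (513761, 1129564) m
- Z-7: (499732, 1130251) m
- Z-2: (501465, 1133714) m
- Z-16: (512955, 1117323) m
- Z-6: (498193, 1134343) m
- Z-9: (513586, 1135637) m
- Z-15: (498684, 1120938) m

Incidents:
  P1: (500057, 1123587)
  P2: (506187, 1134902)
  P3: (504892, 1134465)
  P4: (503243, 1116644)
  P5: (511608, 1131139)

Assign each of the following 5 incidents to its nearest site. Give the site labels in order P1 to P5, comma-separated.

Z-15, Z-2, Z-2, Z-15, Z-12

P1 → Z-15 (d²=8902330.00)
P2 → Z-2 (d²=23708628.00)
P3 → Z-2 (d²=12308330.00)
P4 → Z-15 (d²=39222917.00)
P5 → Z-12 (d²=30850.00)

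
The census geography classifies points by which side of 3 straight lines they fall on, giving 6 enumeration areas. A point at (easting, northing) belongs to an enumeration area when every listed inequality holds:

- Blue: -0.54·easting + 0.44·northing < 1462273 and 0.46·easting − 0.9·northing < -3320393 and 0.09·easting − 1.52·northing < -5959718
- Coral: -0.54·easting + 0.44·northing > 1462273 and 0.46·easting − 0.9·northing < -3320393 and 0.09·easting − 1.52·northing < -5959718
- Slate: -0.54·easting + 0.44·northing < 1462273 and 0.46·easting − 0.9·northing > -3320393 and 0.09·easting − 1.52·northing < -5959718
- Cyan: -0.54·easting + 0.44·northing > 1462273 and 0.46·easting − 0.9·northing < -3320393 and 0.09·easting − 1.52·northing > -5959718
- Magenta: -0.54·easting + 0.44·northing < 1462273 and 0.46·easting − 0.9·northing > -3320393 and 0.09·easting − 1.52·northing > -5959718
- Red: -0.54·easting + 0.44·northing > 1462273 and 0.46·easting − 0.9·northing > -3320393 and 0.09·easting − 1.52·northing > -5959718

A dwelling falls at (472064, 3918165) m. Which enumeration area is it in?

Red

-0.54·472064 + 0.44·3918165 = 1469078.040, which is > 1462273
0.46·472064 − 0.9·3918165 = -3309199.060, which is > -3320393
0.09·472064 − 1.52·3918165 = -5913125.040, which is > -5959718
This sign pattern matches Red.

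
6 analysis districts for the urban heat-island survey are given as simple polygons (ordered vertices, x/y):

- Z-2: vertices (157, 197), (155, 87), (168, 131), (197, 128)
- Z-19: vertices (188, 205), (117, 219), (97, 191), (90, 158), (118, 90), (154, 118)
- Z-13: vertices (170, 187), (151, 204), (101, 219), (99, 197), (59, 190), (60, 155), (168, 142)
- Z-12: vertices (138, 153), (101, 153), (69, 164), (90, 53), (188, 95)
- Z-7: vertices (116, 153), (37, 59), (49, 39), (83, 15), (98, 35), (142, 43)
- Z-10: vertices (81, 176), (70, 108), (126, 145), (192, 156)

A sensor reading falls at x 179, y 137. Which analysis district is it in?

Z-2

Cast a ray rightward from (179, 137). For each polygon, the edges (by vertex number in listed order) whose endpoints lie on opposite sides of y = 137, where each meets that height, and whether that is right or left of the point:
Z-2: 1–2 at x≈155.9 (left), 4–1 at x≈191.8 (right) → 1 crossing.
Z-19: 4–5 at x≈98.6 (left), 6–1 at x≈161.4 (left) → 0 crossings.
Z-13: no edge straddles that height → 0 crossings.
Z-12: 3–4 at x≈74.1 (left), 5–1 at x≈151.8 (left) → 0 crossings.
Z-7: 1–2 at x≈102.6 (left), 6–1 at x≈119.8 (left) → 0 crossings.
Z-10: 1–2 at x≈74.7 (left), 2–3 at x≈113.9 (left) → 0 crossings.
Only Z-2 has an odd count, so the point is inside Z-2.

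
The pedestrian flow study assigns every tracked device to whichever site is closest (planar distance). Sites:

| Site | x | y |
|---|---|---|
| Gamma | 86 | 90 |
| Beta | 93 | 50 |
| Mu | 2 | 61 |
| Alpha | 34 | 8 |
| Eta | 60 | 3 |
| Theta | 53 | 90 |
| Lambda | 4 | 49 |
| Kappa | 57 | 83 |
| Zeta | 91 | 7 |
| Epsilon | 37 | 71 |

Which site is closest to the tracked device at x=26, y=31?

Alpha

Squared distances to each site:
Gamma: 7081.000; Beta: 4850.000; Mu: 1476.000; Alpha: 593.000; Eta: 1940.000; Theta: 4210.000; Lambda: 808.000; Kappa: 3665.000; Zeta: 4801.000; Epsilon: 1721.000.
Minimum at Alpha.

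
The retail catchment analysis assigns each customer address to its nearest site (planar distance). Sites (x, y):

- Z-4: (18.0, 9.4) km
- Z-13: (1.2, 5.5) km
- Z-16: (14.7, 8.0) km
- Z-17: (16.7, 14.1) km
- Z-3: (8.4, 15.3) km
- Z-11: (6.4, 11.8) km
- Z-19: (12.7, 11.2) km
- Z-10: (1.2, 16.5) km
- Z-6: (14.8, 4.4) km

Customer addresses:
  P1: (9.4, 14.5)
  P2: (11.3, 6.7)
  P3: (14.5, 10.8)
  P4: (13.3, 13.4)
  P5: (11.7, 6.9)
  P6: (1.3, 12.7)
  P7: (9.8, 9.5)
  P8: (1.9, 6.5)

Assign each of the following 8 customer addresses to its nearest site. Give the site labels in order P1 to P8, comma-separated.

Z-3, Z-16, Z-19, Z-19, Z-16, Z-10, Z-19, Z-13

P1 → Z-3 (d²=1.64)
P2 → Z-16 (d²=13.25)
P3 → Z-19 (d²=3.40)
P4 → Z-19 (d²=5.20)
P5 → Z-16 (d²=10.21)
P6 → Z-10 (d²=14.45)
P7 → Z-19 (d²=11.30)
P8 → Z-13 (d²=1.49)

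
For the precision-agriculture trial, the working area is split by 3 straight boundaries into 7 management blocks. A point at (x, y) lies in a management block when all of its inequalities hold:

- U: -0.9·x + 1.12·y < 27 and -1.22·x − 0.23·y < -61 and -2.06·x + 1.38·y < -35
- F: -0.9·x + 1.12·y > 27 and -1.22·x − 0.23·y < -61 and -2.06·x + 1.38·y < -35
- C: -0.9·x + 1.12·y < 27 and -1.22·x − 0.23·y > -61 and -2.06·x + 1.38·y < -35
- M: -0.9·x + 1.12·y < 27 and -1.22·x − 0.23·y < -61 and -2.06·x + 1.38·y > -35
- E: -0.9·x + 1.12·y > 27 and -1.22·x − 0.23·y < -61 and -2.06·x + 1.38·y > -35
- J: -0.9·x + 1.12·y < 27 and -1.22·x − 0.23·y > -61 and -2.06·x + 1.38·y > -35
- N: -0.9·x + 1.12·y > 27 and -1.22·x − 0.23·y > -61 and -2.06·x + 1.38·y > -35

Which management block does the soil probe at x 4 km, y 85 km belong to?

N

-0.9·4 + 1.12·85 = 91.600, which is > 27
-1.22·4 − 0.23·85 = -24.430, which is > -61
-2.06·4 + 1.38·85 = 109.060, which is > -35
This sign pattern matches N.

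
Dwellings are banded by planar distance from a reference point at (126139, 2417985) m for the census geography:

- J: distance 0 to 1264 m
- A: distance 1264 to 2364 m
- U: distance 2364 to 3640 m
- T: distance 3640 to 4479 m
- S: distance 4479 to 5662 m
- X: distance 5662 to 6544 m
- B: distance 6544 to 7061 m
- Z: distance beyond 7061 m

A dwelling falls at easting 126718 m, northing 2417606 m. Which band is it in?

J

Distance = √((126718−126139)² + (2417606−2417985)²) = √(335241.000 + 143641.000) = 692.013 m.
0 ≤ 692.013 < 1264 → J.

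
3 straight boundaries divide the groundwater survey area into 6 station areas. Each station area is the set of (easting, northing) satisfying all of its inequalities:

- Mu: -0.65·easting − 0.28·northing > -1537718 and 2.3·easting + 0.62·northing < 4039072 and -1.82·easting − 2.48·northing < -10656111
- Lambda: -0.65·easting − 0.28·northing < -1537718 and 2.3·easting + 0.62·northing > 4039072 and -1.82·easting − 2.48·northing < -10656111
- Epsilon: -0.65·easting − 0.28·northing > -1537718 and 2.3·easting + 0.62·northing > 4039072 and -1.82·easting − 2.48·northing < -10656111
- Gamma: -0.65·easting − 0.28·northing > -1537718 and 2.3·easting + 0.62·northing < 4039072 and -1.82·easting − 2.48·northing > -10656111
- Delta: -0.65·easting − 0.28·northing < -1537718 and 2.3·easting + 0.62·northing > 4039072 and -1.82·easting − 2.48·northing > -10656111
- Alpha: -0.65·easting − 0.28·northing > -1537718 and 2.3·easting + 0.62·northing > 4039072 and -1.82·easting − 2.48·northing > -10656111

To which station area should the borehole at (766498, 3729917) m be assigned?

-0.65·766498 − 0.28·3729917 = -1542600.460, which is < -1537718
2.3·766498 + 0.62·3729917 = 4075493.940, which is > 4039072
-1.82·766498 − 2.48·3729917 = -10645220.520, which is > -10656111
This sign pattern matches Delta.

Delta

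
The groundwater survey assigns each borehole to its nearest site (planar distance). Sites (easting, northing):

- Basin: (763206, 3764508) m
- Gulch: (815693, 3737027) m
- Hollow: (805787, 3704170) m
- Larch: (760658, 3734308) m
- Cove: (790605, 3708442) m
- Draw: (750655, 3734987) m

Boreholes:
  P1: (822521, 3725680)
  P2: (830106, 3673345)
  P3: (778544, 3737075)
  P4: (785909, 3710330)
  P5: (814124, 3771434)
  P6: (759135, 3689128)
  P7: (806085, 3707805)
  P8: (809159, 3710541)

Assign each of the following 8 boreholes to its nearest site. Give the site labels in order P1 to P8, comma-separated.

Gulch, Hollow, Larch, Cove, Gulch, Cove, Hollow, Hollow

P1 → Gulch (d²=175375993.00)
P2 → Hollow (d²=1541594386.00)
P3 → Larch (d²=327565285.00)
P4 → Cove (d²=25616960.00)
P5 → Gulch (d²=1186303410.00)
P6 → Cove (d²=1363391496.00)
P7 → Hollow (d²=13302029.00)
P8 → Hollow (d²=51960025.00)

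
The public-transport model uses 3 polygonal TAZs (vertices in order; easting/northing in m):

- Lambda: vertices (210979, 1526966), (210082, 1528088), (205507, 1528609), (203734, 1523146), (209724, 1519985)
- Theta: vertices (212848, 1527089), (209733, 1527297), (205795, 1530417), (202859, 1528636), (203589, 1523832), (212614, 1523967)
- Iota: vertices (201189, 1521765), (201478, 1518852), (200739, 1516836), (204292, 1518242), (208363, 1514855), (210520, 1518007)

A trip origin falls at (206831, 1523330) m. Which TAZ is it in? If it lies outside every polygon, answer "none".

Cast a ray rightward from (206831, 1523330). For each polygon, the edges (by vertex number in listed order) whose endpoints lie on opposite sides of northing = 1523330, where each meets that height, and whether that is right or left of the point:
Lambda: 3–4 at easting≈203793.7 (left), 5–1 at easting≈210325.3 (right) → 1 crossing.
Theta: no edge straddles that height → 0 crossings.
Iota: no edge straddles that height → 0 crossings.
Only Lambda has an odd count, so the point is inside Lambda.

Lambda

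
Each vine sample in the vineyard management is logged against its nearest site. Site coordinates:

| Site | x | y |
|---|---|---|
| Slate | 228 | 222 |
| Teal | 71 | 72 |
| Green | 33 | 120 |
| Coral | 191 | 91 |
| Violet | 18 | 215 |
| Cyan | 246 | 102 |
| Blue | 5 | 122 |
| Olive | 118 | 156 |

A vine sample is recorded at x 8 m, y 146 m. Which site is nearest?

Squared distances to each site:
Slate: 54176.000; Teal: 9445.000; Green: 1301.000; Coral: 36514.000; Violet: 4861.000; Cyan: 58580.000; Blue: 585.000; Olive: 12200.000.
Minimum at Blue.

Blue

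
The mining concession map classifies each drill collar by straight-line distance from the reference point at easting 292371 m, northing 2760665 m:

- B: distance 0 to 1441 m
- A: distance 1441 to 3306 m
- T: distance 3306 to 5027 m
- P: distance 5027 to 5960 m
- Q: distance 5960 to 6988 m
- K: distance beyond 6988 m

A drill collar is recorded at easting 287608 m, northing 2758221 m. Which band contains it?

Distance = √((287608−292371)² + (2758221−2760665)²) = √(22686169.000 + 5973136.000) = 5353.439 m.
5027 ≤ 5353.439 < 5960 → P.

P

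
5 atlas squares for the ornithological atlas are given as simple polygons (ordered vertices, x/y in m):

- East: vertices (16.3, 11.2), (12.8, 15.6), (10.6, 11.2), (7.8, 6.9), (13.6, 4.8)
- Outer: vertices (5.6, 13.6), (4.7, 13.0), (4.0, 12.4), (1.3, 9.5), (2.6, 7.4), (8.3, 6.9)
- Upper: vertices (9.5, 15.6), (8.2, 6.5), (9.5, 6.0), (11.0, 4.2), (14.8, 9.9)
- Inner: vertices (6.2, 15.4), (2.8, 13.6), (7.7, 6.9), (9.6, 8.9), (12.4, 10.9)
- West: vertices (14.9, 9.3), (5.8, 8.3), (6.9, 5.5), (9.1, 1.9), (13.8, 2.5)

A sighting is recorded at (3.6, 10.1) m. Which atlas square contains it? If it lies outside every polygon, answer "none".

Outer

Cast a ray rightward from (3.6, 10.1). For each polygon, the edges (by vertex number in listed order) whose endpoints lie on opposite sides of y = 10.1, where each meets that height, and whether that is right or left of the point:
East: 3–4 at x≈9.88 (right), 5–1 at x≈15.84 (right) → 2 crossings.
Outer: 3–4 at x≈1.86 (left), 6–1 at x≈7.01 (right) → 1 crossing.
Upper: 1–2 at x≈8.71 (right), 5–1 at x≈14.61 (right) → 2 crossings.
Inner: 2–3 at x≈5.36 (right), 4–5 at x≈11.28 (right) → 2 crossings.
West: no edge straddles that height → 0 crossings.
Only Outer has an odd count, so the point is inside Outer.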